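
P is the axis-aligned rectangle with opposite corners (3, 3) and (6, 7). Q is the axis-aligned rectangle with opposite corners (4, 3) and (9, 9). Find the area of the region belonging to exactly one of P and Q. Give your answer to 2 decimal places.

|P∩Q|: x∈[4,6], y∈[3,7] → 2·4 = 8.
|P △ Q| = |P| + |Q| − 2·|P∩Q| = 12 + 30 − 16 = 26.00.

26.00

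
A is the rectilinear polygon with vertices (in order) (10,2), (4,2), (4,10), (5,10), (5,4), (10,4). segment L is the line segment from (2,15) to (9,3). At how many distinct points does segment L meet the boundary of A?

The segment meets the boundary at (8.417,4), (5,9.857), (4.917,10).

3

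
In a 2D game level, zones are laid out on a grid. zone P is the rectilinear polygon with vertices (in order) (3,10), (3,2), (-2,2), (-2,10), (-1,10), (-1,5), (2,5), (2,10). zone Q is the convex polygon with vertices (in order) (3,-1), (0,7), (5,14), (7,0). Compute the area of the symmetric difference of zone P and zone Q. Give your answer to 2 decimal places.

|zone P| = 25, |zone Q| = 59.5, |zone P∩zone Q| = 10.0482.
|zone P △ zone Q| = |zone P| + |zone Q| − 2·|zone P∩zone Q| = 25 + 59.5 − 20.0964 = 64.40.

64.40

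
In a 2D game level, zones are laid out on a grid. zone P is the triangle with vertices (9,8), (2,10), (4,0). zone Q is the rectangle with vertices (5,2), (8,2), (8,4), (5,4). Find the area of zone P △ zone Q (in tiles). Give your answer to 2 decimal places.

|zone P| = 33, |zone Q| = 6, |zone P∩zone Q| = 1.75.
|zone P △ zone Q| = |zone P| + |zone Q| − 2·|zone P∩zone Q| = 33 + 6 − 3.5 = 35.50.

35.50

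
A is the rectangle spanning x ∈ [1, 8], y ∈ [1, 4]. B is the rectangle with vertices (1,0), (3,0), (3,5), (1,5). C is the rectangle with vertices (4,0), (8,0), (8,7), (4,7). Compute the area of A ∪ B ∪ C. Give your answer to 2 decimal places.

By inclusion–exclusion:
Individual areas: |A| = 21, |B| = 10, |C| = 28.
|A∩B|: x∈[1,3], y∈[1,4] → 2·3 = 6.
|A∩C|: x∈[4,8], y∈[1,4] → 4·3 = 12.
|B∩C| = 0 (no overlap).
|A∩B∩C| = 0.
|A ∪ B ∪ C| = 59 − 18 + 0 = 41.00.

41.00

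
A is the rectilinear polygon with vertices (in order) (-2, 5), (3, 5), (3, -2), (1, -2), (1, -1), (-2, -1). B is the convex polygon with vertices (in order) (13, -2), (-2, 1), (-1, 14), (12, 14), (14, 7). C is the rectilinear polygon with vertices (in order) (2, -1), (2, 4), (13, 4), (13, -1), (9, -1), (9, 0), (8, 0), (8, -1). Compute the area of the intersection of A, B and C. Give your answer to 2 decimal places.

The intersection is the polygon with vertices (3,0), (2,0.2), (2,4), (3,4).
By the shoelace formula its area is 3.90.

3.90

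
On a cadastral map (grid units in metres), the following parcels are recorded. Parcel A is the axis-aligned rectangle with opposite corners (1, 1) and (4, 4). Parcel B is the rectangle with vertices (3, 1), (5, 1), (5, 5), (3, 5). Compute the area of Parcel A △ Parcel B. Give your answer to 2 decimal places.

11.00

|Parcel A∩Parcel B|: x∈[3,4], y∈[1,4] → 1·3 = 3.
|Parcel A △ Parcel B| = |Parcel A| + |Parcel B| − 2·|Parcel A∩Parcel B| = 9 + 8 − 6 = 11.00.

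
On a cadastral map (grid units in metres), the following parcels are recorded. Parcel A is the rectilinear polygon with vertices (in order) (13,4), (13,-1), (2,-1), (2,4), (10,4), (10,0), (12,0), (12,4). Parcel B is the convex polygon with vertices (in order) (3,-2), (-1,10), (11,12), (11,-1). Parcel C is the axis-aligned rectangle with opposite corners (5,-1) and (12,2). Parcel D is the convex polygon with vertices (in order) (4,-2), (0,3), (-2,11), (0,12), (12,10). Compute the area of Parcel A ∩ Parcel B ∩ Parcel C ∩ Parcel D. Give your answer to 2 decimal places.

The intersection is the polygon with vertices (5,2), (6.667,2), (5,-0.5).
By the shoelace formula its area is 2.08.

2.08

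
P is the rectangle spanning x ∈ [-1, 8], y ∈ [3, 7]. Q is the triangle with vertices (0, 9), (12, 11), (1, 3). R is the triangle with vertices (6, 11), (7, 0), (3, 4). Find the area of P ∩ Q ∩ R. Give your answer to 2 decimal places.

2.58

The intersection is the polygon with vertices (3.283,4.66), (4.286,7), (6.364,7), (6.372,6.907).
By the shoelace formula its area is 2.58.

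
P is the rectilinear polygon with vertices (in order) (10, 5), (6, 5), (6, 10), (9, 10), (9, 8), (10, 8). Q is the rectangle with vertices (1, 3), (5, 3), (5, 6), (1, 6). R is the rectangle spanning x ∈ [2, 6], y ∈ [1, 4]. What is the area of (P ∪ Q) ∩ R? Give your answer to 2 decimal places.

The region (P ∪ Q) ∩ R is the polygon with vertices (5,3), (2,3), (2,4), (5,4).
By the shoelace formula its area is 3.00.

3.00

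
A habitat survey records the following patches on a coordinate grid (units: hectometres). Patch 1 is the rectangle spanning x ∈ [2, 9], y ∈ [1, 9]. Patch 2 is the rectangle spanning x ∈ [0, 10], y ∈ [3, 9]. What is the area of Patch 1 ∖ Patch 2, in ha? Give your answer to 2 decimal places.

|Patch 1∩Patch 2|: x∈[2,9], y∈[3,9] → 7·6 = 42.
|Patch 1| = 56.
|Patch 1 ∖ Patch 2| = |Patch 1| − |Patch 1∩Patch 2| = 56 − 42 = 14.00.

14.00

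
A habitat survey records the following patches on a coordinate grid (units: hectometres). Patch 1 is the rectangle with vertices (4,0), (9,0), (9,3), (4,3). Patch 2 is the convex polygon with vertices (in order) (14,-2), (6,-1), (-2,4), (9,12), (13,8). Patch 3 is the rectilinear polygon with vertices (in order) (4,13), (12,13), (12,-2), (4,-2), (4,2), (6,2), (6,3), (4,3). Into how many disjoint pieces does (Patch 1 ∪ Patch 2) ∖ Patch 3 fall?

2

(Patch 1 ∪ Patch 2) ∖ Patch 3 splits into 2 disjoint pieces (area 26.3409, area 15.25).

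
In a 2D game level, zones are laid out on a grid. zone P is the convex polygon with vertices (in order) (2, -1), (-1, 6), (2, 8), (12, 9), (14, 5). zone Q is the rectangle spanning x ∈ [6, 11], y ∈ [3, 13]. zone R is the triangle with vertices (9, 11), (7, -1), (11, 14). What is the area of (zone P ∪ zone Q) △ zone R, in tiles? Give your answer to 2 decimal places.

|zone P ∪ zone Q| = 110.5.
|(zone P ∪ zone Q) ∩ zone R| = 8.4066.
|(zone P ∪ zone Q) △ zone R| = 110.5 + 9 − 16.8133 = 102.69.

102.69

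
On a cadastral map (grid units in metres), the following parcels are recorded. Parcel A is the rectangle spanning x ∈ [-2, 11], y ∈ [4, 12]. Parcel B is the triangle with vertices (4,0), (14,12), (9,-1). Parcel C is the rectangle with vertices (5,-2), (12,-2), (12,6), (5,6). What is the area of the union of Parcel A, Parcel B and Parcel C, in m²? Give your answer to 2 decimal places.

By inclusion–exclusion:
Individual areas: |Parcel A| = 104, |Parcel B| = 35, |Parcel C| = 56.
|Parcel A∩Parcel B| = 8.059.
|Parcel A∩Parcel C|: x∈[5,11], y∈[4,6] → 6·2 = 12.
|Parcel B∩Parcel C| = 26.2231.
|Parcel A∩Parcel B∩Parcel C| = 5.659.
|Parcel A ∪ Parcel B ∪ Parcel C| = 195 − 46.2821 + 5.659 = 154.38.

154.38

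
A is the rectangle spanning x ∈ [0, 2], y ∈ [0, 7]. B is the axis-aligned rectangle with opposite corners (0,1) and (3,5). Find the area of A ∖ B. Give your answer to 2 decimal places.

6.00

|A∩B|: x∈[0,2], y∈[1,5] → 2·4 = 8.
|A| = 14.
|A ∖ B| = |A| − |A∩B| = 14 − 8 = 6.00.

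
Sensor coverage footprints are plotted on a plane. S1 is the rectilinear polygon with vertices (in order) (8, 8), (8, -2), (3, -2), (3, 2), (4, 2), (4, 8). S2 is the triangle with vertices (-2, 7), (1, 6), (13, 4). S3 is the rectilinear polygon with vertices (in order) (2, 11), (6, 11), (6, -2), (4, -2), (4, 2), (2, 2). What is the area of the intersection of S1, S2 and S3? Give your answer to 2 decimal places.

The intersection is the polygon with vertices (4,5.5), (4,5.8), (6,5.4), (6,5.167).
By the shoelace formula its area is 0.53.

0.53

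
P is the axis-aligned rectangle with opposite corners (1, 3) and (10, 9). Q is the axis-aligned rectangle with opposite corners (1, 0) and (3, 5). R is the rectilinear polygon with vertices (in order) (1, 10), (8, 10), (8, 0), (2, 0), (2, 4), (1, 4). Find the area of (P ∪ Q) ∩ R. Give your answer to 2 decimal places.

44.00

|P ∪ Q| = 60.
|(P ∪ Q) ∩ R| = 44.00.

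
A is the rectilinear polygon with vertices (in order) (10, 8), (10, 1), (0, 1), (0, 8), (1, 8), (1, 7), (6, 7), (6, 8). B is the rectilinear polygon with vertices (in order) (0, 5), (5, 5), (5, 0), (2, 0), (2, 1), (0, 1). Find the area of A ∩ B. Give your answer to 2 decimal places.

The intersection is the polygon with vertices (2,1), (0,1), (0,5), (5,5), (5,1).
By the shoelace formula its area is 20.00.

20.00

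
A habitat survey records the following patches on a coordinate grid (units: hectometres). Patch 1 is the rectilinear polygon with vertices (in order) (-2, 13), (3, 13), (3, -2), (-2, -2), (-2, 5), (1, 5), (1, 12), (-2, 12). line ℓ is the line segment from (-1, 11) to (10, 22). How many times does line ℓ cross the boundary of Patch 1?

The segment meets the boundary at (0,12), (1,13).

2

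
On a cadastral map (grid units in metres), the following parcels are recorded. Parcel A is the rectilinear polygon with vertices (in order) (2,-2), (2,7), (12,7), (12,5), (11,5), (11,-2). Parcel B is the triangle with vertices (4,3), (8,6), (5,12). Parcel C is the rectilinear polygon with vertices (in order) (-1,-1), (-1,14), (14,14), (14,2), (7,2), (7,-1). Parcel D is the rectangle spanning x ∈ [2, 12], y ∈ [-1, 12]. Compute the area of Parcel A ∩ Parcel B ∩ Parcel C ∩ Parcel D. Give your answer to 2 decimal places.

The intersection is the polygon with vertices (4,3), (4.444,7), (7.5,7), (8,6).
By the shoelace formula its area is 8.86.

8.86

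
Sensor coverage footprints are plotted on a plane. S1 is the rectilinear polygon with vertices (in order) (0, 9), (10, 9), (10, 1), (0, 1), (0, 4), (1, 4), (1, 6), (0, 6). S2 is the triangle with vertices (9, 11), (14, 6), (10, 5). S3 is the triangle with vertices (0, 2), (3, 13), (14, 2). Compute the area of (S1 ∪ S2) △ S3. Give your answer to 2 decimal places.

|S1 ∪ S2| = 89.1667.
|(S1 ∪ S2) ∩ S3| = 58.8394.
|(S1 ∪ S2) △ S3| = 89.1667 + 77 − 117.6788 = 48.49.

48.49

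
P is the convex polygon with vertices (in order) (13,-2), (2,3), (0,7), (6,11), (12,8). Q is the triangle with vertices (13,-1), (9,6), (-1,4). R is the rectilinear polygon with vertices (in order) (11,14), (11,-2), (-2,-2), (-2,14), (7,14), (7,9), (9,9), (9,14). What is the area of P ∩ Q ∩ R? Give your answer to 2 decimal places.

The intersection is the polygon with vertices (1.273,4.455), (9,6), (11,2.5), (11,-0.286), (2.733,2.667), (2,3).
By the shoelace formula its area is 34.26.

34.26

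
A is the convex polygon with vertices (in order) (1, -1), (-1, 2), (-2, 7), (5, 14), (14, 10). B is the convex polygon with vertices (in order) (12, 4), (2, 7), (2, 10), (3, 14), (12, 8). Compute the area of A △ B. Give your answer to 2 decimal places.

81.36

|A| = 117.5, |B| = 56, |A∩B| = 46.0696.
|A △ B| = |A| + |B| − 2·|A∩B| = 117.5 + 56 − 92.1393 = 81.36.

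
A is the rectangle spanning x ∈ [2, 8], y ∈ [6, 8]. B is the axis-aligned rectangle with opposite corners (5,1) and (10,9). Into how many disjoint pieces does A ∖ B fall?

1

A ∖ B is a single connected region.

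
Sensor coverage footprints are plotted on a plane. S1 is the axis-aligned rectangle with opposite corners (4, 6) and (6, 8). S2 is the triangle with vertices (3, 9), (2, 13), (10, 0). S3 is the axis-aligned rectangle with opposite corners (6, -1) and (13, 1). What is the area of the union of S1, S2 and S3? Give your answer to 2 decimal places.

25.25

By inclusion–exclusion:
Individual areas: |S1| = 4, |S2| = 9.5, |S3| = 14.
|S1∩S2| = 2.1648.
|S1∩S3| = 0 (no overlap).
|S2∩S3| = 0.0812.
|S1∩S2∩S3| = 0.
|S1 ∪ S2 ∪ S3| = 27.5 − 2.246 + 0 = 25.25.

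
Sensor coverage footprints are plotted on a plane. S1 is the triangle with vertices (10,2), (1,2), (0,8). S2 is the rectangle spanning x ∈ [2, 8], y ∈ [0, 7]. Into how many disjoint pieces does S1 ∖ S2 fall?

2

S1 ∖ S2 splits into 2 disjoint pieces (area 1.2, area 7.8).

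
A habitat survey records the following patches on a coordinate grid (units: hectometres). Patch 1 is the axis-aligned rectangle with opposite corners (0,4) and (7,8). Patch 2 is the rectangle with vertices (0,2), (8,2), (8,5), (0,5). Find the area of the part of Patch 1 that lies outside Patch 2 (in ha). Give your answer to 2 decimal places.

21.00

|Patch 1∩Patch 2|: x∈[0,7], y∈[4,5] → 7·1 = 7.
|Patch 1| = 28.
|Patch 1 ∖ Patch 2| = |Patch 1| − |Patch 1∩Patch 2| = 28 − 7 = 21.00.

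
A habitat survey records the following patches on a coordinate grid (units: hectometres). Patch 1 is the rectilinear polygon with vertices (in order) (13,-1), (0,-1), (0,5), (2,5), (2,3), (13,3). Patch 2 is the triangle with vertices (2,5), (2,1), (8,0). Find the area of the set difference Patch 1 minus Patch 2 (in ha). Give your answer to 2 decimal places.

|Patch 1| = 56, |Patch 1∩Patch 2| = 9.6.
|Patch 1 ∖ Patch 2| = |Patch 1| − |Patch 1∩Patch 2| = 56 − 9.6 = 46.40.

46.40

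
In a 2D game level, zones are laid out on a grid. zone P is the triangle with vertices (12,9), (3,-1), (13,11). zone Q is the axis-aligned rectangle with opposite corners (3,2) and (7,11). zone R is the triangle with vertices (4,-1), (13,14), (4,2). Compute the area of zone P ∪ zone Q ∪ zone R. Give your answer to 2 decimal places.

48.03

By inclusion–exclusion:
Individual areas: |zone P| = 4, |zone Q| = 36, |zone R| = 13.5.
|zone P∩zone Q| = 0.4111.
|zone P∩zone R| = 0.4317.
|zone Q∩zone R| = 4.8.
|zone P∩zone Q∩zone R| = 0.1762.
|zone P ∪ zone Q ∪ zone R| = 53.5 − 5.6429 + 0.1762 = 48.03.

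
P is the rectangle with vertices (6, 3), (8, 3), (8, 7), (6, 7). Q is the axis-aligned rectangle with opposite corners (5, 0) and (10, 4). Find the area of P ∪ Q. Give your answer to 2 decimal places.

26.00

By inclusion–exclusion:
Individual areas: |P| = 8, |Q| = 20.
|P∩Q|: x∈[6,8], y∈[3,4] → 2·1 = 2.
|P ∪ Q| = 28 − 2 = 26.00.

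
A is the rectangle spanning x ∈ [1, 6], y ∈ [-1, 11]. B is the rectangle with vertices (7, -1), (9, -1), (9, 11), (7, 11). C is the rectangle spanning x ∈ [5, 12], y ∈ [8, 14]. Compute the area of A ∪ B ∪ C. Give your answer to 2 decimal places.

By inclusion–exclusion:
Individual areas: |A| = 60, |B| = 24, |C| = 42.
|A∩B| = 0 (no overlap).
|A∩C|: x∈[5,6], y∈[8,11] → 1·3 = 3.
|B∩C|: x∈[7,9], y∈[8,11] → 2·3 = 6.
|A∩B∩C| = 0.
|A ∪ B ∪ C| = 126 − 9 + 0 = 117.00.

117.00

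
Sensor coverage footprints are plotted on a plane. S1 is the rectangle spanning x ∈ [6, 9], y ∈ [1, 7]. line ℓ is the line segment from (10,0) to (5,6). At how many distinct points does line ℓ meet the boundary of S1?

The segment meets the boundary at (6,4.8), (9,1.2).

2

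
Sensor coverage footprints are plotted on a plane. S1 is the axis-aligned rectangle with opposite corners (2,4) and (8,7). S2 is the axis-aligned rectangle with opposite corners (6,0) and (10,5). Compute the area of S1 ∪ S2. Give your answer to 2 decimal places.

By inclusion–exclusion:
Individual areas: |S1| = 18, |S2| = 20.
|S1∩S2|: x∈[6,8], y∈[4,5] → 2·1 = 2.
|S1 ∪ S2| = 38 − 2 = 36.00.

36.00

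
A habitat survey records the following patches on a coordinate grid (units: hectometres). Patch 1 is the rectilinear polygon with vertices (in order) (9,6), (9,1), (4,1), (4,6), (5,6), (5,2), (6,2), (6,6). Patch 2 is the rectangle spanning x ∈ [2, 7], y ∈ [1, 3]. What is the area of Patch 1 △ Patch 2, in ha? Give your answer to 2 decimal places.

|Patch 1| = 21, |Patch 2| = 10, |Patch 1∩Patch 2| = 5.
|Patch 1 △ Patch 2| = |Patch 1| + |Patch 2| − 2·|Patch 1∩Patch 2| = 21 + 10 − 10 = 21.00.

21.00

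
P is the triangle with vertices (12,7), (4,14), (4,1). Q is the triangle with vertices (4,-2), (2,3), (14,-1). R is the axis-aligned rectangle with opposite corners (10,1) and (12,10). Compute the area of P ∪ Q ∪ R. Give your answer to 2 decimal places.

By inclusion–exclusion:
Individual areas: |P| = 52, |Q| = 26, |R| = 18.
|P∩Q| = 0.8205.
|P∩R| = 3.25.
|Q∩R| = 0.
|P∩Q∩R| = 0.
|P ∪ Q ∪ R| = 96 − 4.0705 + 0 = 91.93.

91.93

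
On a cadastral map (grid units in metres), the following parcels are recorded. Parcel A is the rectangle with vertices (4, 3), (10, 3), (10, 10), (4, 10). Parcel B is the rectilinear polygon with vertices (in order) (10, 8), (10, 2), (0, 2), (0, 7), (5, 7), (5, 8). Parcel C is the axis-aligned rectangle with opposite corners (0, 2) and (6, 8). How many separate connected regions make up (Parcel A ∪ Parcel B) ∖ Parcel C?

(Parcel A ∪ Parcel B) ∖ Parcel C is a single connected region.

1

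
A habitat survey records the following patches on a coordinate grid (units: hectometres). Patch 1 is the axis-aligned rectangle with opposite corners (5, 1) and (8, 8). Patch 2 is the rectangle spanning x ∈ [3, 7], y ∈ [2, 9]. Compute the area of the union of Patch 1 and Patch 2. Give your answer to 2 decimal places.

37.00

By inclusion–exclusion:
Individual areas: |Patch 1| = 21, |Patch 2| = 28.
|Patch 1∩Patch 2|: x∈[5,7], y∈[2,8] → 2·6 = 12.
|Patch 1 ∪ Patch 2| = 49 − 12 = 37.00.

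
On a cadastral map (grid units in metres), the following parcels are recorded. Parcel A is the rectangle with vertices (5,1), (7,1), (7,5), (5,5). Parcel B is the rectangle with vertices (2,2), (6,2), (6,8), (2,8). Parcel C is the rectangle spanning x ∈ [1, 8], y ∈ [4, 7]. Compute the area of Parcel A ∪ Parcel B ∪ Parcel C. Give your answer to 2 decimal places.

37.00

By inclusion–exclusion:
Individual areas: |Parcel A| = 8, |Parcel B| = 24, |Parcel C| = 21.
|Parcel A∩Parcel B|: x∈[5,6], y∈[2,5] → 1·3 = 3.
|Parcel A∩Parcel C|: x∈[5,7], y∈[4,5] → 2·1 = 2.
|Parcel B∩Parcel C|: x∈[2,6], y∈[4,7] → 4·3 = 12.
|Parcel A∩Parcel B∩Parcel C| = 1.
|Parcel A ∪ Parcel B ∪ Parcel C| = 53 − 17 + 1 = 37.00.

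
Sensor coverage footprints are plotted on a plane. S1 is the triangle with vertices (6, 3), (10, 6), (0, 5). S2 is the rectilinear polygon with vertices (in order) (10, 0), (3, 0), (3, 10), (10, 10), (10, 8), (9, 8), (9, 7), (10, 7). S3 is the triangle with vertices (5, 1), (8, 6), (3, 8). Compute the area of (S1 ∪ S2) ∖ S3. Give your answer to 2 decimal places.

|S1 ∪ S2| = 70.95.
|(S1 ∪ S2) ∩ S3| = 15.5.
|(S1 ∪ S2) ∖ S3| = 70.95 − 15.5 = 55.45.

55.45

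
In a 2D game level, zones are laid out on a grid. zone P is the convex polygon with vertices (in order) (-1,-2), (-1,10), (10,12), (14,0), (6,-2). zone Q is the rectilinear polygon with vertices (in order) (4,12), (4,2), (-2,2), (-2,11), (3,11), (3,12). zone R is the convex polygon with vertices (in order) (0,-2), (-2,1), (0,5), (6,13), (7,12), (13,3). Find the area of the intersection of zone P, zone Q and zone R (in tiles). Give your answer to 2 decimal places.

24.67

The intersection is the polygon with vertices (4,2), (-1,2), (-1,3), (0,5), (4,10.333).
By the shoelace formula its area is 24.67.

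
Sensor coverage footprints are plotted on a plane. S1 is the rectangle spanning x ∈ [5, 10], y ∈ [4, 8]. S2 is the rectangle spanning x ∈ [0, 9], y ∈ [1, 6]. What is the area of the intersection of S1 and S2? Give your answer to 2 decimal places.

|S1∩S2|: x∈[5,9], y∈[4,6] → 4·2 = 8.

8.00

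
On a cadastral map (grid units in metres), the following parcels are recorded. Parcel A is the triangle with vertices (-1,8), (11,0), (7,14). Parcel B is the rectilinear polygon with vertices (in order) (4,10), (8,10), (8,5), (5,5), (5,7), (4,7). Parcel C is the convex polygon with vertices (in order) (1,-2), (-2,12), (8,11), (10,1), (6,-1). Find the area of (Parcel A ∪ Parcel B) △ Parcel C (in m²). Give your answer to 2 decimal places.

70.96

|Parcel A ∪ Parcel B| = 68.
|(Parcel A ∪ Parcel B) ∩ Parcel C| = 58.2686.
|(Parcel A ∪ Parcel B) △ Parcel C| = 68 + 119.5 − 116.5371 = 70.96.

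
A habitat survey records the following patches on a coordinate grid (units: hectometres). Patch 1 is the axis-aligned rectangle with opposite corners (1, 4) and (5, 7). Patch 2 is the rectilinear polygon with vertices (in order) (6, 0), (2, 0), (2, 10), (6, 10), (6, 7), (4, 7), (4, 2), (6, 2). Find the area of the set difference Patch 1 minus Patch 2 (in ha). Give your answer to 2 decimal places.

|Patch 1| = 12, |Patch 1∩Patch 2| = 6.
|Patch 1 ∖ Patch 2| = |Patch 1| − |Patch 1∩Patch 2| = 12 − 6 = 6.00.

6.00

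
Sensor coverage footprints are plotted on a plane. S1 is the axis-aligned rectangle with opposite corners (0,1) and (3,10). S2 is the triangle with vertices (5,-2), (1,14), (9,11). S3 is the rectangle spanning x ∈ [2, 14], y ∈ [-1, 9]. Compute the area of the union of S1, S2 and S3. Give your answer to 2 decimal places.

162.66

By inclusion–exclusion:
Individual areas: |S1| = 27, |S2| = 58, |S3| = 120.
|S1∩S2| = 2.
|S1∩S3|: x∈[2,3], y∈[1,9] → 1·8 = 8.
|S2∩S3| = 33.4615.
|S1∩S2∩S3| = 1.125.
|S1 ∪ S2 ∪ S3| = 205 − 43.4615 + 1.125 = 162.66.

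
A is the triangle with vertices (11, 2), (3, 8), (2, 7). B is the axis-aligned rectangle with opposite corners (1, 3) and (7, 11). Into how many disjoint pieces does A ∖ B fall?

1

A ∖ B is a single connected region.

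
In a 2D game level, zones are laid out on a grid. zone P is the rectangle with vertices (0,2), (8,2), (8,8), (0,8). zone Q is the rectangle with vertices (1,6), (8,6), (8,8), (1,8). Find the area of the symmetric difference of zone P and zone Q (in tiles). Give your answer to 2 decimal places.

|zone P∩zone Q|: x∈[1,8], y∈[6,8] → 7·2 = 14.
|zone P △ zone Q| = |zone P| + |zone Q| − 2·|zone P∩zone Q| = 48 + 14 − 28 = 34.00.

34.00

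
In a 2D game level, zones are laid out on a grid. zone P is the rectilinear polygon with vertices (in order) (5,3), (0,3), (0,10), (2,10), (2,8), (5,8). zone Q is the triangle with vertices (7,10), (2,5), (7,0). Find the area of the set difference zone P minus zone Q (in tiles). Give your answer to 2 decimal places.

|zone P| = 29, |zone P∩zone Q| = 8.5.
|zone P ∖ zone Q| = |zone P| − |zone P∩zone Q| = 29 − 8.5 = 20.50.

20.50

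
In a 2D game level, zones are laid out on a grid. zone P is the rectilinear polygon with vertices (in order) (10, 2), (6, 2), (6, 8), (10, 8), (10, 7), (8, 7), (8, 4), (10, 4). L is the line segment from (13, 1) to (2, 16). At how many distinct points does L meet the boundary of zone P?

The segment meets the boundary at (7.867,8), (8.6,7).

2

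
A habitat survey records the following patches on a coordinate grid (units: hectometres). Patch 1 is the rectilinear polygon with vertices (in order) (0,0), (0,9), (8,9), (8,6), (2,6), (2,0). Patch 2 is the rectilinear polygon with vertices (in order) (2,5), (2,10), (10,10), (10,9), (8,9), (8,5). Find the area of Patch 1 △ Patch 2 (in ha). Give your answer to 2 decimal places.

32.00

|Patch 1| = 36, |Patch 2| = 32, |Patch 1∩Patch 2| = 18.
|Patch 1 △ Patch 2| = |Patch 1| + |Patch 2| − 2·|Patch 1∩Patch 2| = 36 + 32 − 36 = 32.00.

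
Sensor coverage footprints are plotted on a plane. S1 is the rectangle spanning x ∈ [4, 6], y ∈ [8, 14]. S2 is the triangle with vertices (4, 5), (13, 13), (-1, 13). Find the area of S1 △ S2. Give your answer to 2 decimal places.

|S1| = 12, |S2| = 56, |S1∩S2| = 10.
|S1 △ S2| = |S1| + |S2| − 2·|S1∩S2| = 12 + 56 − 20 = 48.00.

48.00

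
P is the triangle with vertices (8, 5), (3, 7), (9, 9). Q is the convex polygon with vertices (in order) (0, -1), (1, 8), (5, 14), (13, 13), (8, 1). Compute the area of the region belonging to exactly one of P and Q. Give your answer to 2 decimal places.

109.50

|P| = 11, |Q| = 120.5, |P∩Q| = 11.
|P △ Q| = |P| + |Q| − 2·|P∩Q| = 11 + 120.5 − 22 = 109.50.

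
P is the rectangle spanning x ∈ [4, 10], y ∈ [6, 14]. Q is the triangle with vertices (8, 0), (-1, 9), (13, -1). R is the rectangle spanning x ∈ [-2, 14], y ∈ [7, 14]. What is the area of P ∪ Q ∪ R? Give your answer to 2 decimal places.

135.20

By inclusion–exclusion:
Individual areas: |P| = 48, |Q| = 18, |R| = 112.
|P∩Q| = 0.
|P∩R|: x∈[4,10], y∈[7,14] → 6·7 = 42.
|Q∩R| = 0.8.
|P∩Q∩R| = 0.
|P ∪ Q ∪ R| = 178 − 42.8 + 0 = 135.20.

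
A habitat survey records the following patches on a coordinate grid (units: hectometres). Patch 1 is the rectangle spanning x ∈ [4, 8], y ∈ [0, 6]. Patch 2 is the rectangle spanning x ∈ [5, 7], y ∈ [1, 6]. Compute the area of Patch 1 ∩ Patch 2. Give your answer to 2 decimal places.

10.00

|Patch 1∩Patch 2|: x∈[5,7], y∈[1,6] → 2·5 = 10.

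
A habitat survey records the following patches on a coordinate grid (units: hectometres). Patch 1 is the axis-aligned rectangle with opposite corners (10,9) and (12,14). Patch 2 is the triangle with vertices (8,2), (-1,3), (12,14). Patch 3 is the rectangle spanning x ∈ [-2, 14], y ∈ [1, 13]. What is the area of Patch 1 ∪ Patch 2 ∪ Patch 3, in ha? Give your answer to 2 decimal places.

By inclusion–exclusion:
Individual areas: |Patch 1| = 10, |Patch 2| = 56, |Patch 3| = 192.
|Patch 1∩Patch 2| = 4.141.
|Patch 1∩Patch 3|: x∈[10,12], y∈[9,13] → 2·4 = 8.
|Patch 2∩Patch 3| = 55.5758.
|Patch 1∩Patch 2∩Patch 3| = 3.7168.
|Patch 1 ∪ Patch 2 ∪ Patch 3| = 258 − 67.7168 + 3.7168 = 194.00.

194.00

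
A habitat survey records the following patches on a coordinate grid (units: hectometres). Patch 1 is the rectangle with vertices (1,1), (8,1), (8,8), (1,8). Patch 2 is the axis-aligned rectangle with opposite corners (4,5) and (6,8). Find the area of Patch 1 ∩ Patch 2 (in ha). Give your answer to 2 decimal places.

6.00

|Patch 1∩Patch 2|: x∈[4,6], y∈[5,8] → 2·3 = 6.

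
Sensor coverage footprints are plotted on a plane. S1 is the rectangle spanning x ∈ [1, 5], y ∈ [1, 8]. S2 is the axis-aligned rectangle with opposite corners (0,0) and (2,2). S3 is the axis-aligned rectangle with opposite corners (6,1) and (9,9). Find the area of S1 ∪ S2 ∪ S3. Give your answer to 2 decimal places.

By inclusion–exclusion:
Individual areas: |S1| = 28, |S2| = 4, |S3| = 24.
|S1∩S2|: x∈[1,2], y∈[1,2] → 1·1 = 1.
|S1∩S3| = 0 (no overlap).
|S2∩S3| = 0 (no overlap).
|S1∩S2∩S3| = 0.
|S1 ∪ S2 ∪ S3| = 56 − 1 + 0 = 55.00.

55.00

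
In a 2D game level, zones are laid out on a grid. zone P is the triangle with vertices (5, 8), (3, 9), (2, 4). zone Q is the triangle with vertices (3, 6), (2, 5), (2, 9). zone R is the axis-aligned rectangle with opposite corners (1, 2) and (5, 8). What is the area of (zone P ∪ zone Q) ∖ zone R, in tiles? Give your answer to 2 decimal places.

1.27

|zone P ∪ zone Q| = 6.9375.
|(zone P ∪ zone Q) ∩ zone R| = 5.6708.
|(zone P ∪ zone Q) ∖ zone R| = 6.9375 − 5.6708 = 1.27.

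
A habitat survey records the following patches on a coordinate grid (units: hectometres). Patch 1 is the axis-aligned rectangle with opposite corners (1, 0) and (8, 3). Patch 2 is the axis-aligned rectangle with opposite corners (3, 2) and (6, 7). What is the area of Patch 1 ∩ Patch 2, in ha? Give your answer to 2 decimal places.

3.00

|Patch 1∩Patch 2|: x∈[3,6], y∈[2,3] → 3·1 = 3.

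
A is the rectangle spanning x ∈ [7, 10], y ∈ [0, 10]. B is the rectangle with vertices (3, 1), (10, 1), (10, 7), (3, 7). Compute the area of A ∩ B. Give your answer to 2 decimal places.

|A∩B|: x∈[7,10], y∈[1,7] → 3·6 = 18.

18.00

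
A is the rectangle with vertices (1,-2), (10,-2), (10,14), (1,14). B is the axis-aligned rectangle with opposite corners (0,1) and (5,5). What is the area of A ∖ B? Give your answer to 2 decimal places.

128.00

|A∩B|: x∈[1,5], y∈[1,5] → 4·4 = 16.
|A| = 144.
|A ∖ B| = |A| − |A∩B| = 144 − 16 = 128.00.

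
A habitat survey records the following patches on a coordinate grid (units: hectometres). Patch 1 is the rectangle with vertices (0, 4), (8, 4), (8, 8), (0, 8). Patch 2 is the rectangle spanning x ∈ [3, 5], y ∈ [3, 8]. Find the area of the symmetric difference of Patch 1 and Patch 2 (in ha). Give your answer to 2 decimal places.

|Patch 1∩Patch 2|: x∈[3,5], y∈[4,8] → 2·4 = 8.
|Patch 1 △ Patch 2| = |Patch 1| + |Patch 2| − 2·|Patch 1∩Patch 2| = 32 + 10 − 16 = 26.00.

26.00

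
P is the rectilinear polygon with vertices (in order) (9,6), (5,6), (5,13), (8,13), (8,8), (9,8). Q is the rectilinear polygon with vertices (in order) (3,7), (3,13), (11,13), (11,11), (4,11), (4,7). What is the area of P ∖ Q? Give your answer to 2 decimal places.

|P| = 23, |P∩Q| = 6.
|P ∖ Q| = |P| − |P∩Q| = 23 − 6 = 17.00.

17.00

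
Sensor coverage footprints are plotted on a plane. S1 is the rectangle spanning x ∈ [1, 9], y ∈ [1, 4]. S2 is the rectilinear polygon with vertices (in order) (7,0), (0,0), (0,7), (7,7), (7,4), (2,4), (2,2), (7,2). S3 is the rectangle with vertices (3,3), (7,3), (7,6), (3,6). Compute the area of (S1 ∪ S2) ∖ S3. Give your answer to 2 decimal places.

|S1 ∪ S2| = 55.
|(S1 ∪ S2) ∩ S3| = 12.
|(S1 ∪ S2) ∖ S3| = 55 − 12 = 43.00.

43.00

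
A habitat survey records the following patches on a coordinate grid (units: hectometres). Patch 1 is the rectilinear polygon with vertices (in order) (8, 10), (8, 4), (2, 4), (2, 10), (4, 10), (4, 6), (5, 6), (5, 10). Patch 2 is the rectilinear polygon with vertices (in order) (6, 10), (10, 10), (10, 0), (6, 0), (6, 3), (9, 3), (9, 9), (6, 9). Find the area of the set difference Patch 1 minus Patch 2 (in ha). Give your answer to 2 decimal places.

|Patch 1| = 32, |Patch 1∩Patch 2| = 2.
|Patch 1 ∖ Patch 2| = |Patch 1| − |Patch 1∩Patch 2| = 32 − 2 = 30.00.

30.00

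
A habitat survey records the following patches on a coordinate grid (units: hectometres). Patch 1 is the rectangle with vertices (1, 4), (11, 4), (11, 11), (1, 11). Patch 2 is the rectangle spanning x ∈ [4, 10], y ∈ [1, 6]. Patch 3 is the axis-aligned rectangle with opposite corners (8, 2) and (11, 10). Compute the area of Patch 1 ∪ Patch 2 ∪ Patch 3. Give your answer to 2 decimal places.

By inclusion–exclusion:
Individual areas: |Patch 1| = 70, |Patch 2| = 30, |Patch 3| = 24.
|Patch 1∩Patch 2|: x∈[4,10], y∈[4,6] → 6·2 = 12.
|Patch 1∩Patch 3|: x∈[8,11], y∈[4,10] → 3·6 = 18.
|Patch 2∩Patch 3|: x∈[8,10], y∈[2,6] → 2·4 = 8.
|Patch 1∩Patch 2∩Patch 3| = 4.
|Patch 1 ∪ Patch 2 ∪ Patch 3| = 124 − 38 + 4 = 90.00.

90.00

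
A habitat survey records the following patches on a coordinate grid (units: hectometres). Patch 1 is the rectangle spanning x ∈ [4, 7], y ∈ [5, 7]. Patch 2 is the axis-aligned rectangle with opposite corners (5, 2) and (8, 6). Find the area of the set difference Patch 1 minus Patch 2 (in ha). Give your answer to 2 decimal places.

|Patch 1∩Patch 2|: x∈[5,7], y∈[5,6] → 2·1 = 2.
|Patch 1| = 6.
|Patch 1 ∖ Patch 2| = |Patch 1| − |Patch 1∩Patch 2| = 6 − 2 = 4.00.

4.00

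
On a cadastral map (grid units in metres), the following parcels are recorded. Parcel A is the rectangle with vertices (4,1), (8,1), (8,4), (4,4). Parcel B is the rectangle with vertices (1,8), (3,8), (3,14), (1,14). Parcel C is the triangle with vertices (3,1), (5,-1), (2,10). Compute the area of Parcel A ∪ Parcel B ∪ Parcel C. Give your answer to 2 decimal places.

31.30

By inclusion–exclusion:
Individual areas: |Parcel A| = 12, |Parcel B| = 12, |Parcel C| = 8.
|Parcel A∩Parcel B| = 0 (no overlap).
|Parcel A∩Parcel C| = 0.3788.
|Parcel B∩Parcel C| = 0.3232.
|Parcel A∩Parcel B∩Parcel C| = 0.
|Parcel A ∪ Parcel B ∪ Parcel C| = 32 − 0.702 + 0 = 31.30.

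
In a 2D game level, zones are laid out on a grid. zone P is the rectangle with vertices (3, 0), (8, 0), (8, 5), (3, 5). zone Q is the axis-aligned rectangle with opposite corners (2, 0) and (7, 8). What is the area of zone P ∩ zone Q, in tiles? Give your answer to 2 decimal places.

20.00

|zone P∩zone Q|: x∈[3,7], y∈[0,5] → 4·5 = 20.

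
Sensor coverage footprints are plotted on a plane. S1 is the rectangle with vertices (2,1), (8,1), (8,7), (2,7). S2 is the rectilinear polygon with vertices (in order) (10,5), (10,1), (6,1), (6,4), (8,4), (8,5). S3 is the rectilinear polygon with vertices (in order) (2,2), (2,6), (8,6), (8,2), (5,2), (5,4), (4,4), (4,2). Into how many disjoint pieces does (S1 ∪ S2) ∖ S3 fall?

(S1 ∪ S2) ∖ S3 splits into 2 disjoint pieces (area 16, area 6).

2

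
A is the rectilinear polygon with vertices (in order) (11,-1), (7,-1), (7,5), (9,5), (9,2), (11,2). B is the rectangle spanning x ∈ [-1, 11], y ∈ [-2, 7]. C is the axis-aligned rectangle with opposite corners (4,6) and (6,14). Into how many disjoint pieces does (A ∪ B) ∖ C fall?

1

(A ∪ B) ∖ C is a single connected region.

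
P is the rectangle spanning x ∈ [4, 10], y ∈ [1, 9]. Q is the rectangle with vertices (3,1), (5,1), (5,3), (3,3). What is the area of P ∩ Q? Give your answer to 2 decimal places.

|P∩Q|: x∈[4,5], y∈[1,3] → 1·2 = 2.

2.00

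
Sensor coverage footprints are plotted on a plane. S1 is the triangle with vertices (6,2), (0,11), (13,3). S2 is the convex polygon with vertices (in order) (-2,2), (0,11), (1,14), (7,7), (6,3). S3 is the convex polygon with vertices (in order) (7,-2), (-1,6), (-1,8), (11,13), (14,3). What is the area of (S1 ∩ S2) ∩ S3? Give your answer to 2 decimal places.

16.13

The region (S1 ∩ S2) ∩ S3 is the polygon with vertices (6.933,6.733), (6,3), (5.385,2.923), (1.348,8.978), (2.503,9.46).
By the shoelace formula its area is 16.13.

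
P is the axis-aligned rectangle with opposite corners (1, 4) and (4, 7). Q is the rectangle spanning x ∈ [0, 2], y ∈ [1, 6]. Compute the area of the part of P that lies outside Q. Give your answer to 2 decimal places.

|P∩Q|: x∈[1,2], y∈[4,6] → 1·2 = 2.
|P| = 9.
|P ∖ Q| = |P| − |P∩Q| = 9 − 2 = 7.00.

7.00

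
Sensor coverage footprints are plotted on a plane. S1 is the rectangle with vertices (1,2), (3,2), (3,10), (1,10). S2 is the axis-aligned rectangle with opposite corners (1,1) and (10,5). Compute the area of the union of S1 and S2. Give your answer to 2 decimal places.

By inclusion–exclusion:
Individual areas: |S1| = 16, |S2| = 36.
|S1∩S2|: x∈[1,3], y∈[2,5] → 2·3 = 6.
|S1 ∪ S2| = 52 − 6 = 46.00.

46.00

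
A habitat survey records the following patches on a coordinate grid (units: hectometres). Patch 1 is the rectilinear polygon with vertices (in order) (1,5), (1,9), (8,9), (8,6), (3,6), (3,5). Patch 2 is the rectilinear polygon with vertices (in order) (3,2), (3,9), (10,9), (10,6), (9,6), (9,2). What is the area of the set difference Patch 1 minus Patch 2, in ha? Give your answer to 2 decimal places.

|Patch 1| = 23, |Patch 1∩Patch 2| = 15.
|Patch 1 ∖ Patch 2| = |Patch 1| − |Patch 1∩Patch 2| = 23 − 15 = 8.00.

8.00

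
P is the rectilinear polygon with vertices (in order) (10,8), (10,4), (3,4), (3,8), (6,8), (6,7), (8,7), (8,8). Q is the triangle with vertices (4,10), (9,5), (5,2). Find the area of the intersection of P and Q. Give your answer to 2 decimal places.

12.33

The intersection is the polygon with vertices (4.75,4), (4.25,8), (6,8), (6,7), (7,7), (9,5), (7.667,4).
By the shoelace formula its area is 12.33.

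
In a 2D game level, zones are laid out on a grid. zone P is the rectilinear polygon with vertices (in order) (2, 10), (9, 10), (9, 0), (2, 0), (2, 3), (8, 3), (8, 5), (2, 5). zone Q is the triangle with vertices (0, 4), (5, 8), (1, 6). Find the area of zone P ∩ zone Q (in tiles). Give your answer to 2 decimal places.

The intersection is the polygon with vertices (2,6.5), (5,8), (2,5.6).
By the shoelace formula its area is 1.35.

1.35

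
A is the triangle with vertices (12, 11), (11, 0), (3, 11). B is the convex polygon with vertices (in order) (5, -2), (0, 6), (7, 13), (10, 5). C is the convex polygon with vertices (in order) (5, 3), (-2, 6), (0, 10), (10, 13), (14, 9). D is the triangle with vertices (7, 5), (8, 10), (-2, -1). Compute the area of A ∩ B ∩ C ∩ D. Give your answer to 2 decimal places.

The intersection is the polygon with vertices (5.626,7.389), (8,10), (7.078,5.392).
By the shoelace formula its area is 4.27.

4.27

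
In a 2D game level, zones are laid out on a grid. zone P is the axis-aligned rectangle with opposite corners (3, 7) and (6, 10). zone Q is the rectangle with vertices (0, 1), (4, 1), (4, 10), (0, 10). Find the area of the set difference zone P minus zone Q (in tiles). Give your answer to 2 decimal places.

|zone P∩zone Q|: x∈[3,4], y∈[7,10] → 1·3 = 3.
|zone P| = 9.
|zone P ∖ zone Q| = |zone P| − |zone P∩zone Q| = 9 − 3 = 6.00.

6.00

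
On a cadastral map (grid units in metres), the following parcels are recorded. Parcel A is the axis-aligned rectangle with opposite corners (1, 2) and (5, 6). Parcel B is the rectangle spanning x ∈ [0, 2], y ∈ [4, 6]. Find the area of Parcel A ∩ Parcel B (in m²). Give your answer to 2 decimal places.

2.00

|Parcel A∩Parcel B|: x∈[1,2], y∈[4,6] → 1·2 = 2.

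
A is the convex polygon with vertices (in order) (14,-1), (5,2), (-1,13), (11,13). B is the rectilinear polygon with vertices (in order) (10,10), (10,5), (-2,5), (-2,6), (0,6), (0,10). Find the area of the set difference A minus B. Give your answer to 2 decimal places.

|A| = 124.5, |A∩B| = 40.
|A ∖ B| = |A| − |A∩B| = 124.5 − 40 = 84.50.

84.50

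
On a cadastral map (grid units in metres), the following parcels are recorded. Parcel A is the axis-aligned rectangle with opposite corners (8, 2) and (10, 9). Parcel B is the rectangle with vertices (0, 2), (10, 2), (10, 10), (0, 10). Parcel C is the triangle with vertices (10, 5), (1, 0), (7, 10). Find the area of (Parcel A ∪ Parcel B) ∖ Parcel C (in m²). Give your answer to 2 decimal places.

|Parcel A ∪ Parcel B| = 80.
|(Parcel A ∪ Parcel B) ∩ Parcel C| = 27.6.
|(Parcel A ∪ Parcel B) ∖ Parcel C| = 80 − 27.6 = 52.40.

52.40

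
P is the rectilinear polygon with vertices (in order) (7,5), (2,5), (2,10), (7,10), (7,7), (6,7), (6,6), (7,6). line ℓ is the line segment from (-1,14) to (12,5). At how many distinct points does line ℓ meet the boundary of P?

The segment meets the boundary at (7,8.462), (4.778,10).

2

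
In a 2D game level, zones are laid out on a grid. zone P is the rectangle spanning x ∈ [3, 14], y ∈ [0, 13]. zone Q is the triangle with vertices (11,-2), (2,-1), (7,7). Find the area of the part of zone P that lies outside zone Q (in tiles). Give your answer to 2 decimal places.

116.91

|zone P| = 143, |zone P∩zone Q| = 26.0889.
|zone P ∖ zone Q| = |zone P| − |zone P∩zone Q| = 143 − 26.0889 = 116.91.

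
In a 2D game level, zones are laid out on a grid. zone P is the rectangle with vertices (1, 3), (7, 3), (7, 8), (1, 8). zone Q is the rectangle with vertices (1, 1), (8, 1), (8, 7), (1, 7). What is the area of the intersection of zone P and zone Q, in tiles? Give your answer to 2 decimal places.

24.00

|zone P∩zone Q|: x∈[1,7], y∈[3,7] → 6·4 = 24.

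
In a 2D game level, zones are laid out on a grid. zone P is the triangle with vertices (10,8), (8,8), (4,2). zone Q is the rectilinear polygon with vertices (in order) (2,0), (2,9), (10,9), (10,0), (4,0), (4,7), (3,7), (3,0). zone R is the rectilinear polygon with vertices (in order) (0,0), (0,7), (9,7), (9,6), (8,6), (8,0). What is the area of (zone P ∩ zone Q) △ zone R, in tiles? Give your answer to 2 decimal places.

|zone P ∩ zone Q| = 6.
|(zone P ∩ zone Q) ∩ zone R| = 4.1667.
|(zone P ∩ zone Q) △ zone R| = 6 + 57 − 8.3333 = 54.67.

54.67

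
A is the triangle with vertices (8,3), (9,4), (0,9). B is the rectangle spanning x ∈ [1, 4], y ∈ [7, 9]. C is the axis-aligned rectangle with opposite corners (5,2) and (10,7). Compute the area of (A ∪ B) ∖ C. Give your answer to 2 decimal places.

7.59

|A ∪ B| = 12.1639.
|(A ∪ B) ∩ C| = 4.5694.
|(A ∪ B) ∖ C| = 12.1639 − 4.5694 = 7.59.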